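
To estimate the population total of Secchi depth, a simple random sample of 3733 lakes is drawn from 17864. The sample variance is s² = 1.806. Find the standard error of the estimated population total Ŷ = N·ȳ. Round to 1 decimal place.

Var(Ŷ) = N²·Var(ȳ) = N²·(1 − n/N)·s²/n.
f = 3733/17864 = 0.20896776; Var(ȳ) = 0.79103224·1.806/3733 = 3.8269602 × 10^-4.
Var(Ŷ) = 17864² · (3.8269602 × 10^-4) = 122126.91.
SE(Ŷ) = √(122126.91) = 349.5.

349.5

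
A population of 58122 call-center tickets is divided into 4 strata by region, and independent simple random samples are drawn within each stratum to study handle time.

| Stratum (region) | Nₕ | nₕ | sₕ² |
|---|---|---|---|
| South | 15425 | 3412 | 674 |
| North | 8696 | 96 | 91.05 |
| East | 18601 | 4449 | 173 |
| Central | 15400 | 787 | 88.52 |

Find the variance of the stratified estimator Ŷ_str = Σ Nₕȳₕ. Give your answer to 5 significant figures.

Var(Ŷ_str) = Σₕ Nₕ²(1 − fₕ)sₕ²/nₕ.
South: 15425²·(1 − 3412/15425)·674/3412 = 3.6603914 × 10^7.
North: 8696²·(1 − 96/8696)·91.05/96 = 7.0929468 × 10^7.
East: 18601²·(1 − 4449/18601)·173/4449 = 1.0236178 × 10^7.
Central: 15400²·(1 − 787/15400)·88.52/787 = 2.5312018 × 10^7.
Sum = 1.4308158 × 10^8.

1.4308 × 10^8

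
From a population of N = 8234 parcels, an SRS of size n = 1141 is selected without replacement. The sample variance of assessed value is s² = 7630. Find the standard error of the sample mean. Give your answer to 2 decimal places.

2.40

Under SRS without replacement, Var(ȳ) = (1 − f)·s²/n with f = n/N = 1141/8234 = 0.13857178.
Var(ȳ) = (1 − 0.13857178)·7630/1141 = 0.86142822·6.6871166 = 5.7604709.
SE(ȳ) = √(5.7604709) = 2.40.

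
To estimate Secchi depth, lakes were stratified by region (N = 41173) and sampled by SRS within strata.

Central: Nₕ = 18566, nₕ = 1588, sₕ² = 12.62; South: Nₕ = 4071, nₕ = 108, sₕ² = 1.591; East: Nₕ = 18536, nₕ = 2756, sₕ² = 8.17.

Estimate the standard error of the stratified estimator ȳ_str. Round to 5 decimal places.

Var(ȳ_str) = Σₕ Wₕ²(1 − fₕ)sₕ²/nₕ with Wₕ = Nₕ/N, N = 41173.
Central: Wₕ = 0.45092658; term = 0.45092658²·(1 − 0.08553269)·12.62/1588 = 0.0014777083.
South: Wₕ = 0.09887548; term = 0.09887548²·(1 − 0.02652911)·1.591/108 = 1.4019954 × 10^-4.
East: Wₕ = 0.45019795; term = 0.45019795²·(1 − 0.14868364)·8.17/2756 = 5.1149435 × 10^-4.
Sum = 0.0021294022.
SE = √(0.0021294022) = 0.04615.

0.04615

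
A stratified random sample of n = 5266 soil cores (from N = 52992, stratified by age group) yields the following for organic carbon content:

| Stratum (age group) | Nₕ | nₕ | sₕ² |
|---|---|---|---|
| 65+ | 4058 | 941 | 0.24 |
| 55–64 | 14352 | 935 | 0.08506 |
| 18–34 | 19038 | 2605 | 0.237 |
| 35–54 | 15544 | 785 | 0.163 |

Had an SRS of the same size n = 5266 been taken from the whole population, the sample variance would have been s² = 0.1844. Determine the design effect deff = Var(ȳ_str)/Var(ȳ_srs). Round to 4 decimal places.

Var(ȳ_str) = Σ Wₕ²(1−fₕ)sₕ²/nₕ with Wₕ = Nₕ/52992:
  65+: (4058/52992)²·(1−941/4058)·0.24/941 = 1.1488143 × 10^-6
  55–64: (14352/52992)²·(1−935/14352)·0.08506/935 = 6.2382244 × 10^-6
  18–34: (19038/52992)²·(1−2605/19038)·0.237/2605 = 1.0135803 × 10^-5
  35–54: (15544/52992)²·(1−785/15544)·0.163/785 = 1.6963562 × 10^-5
  → Var(ȳ_str) = 3.4486404 × 10^-5.
Var(ȳ_srs) = (1 − 5266/52992)·0.1844/5266 = 3.153732 × 10^-5.
deff = (3.4486404 × 10^-5) / (3.153732 × 10^-5) = 1.0935.

1.0935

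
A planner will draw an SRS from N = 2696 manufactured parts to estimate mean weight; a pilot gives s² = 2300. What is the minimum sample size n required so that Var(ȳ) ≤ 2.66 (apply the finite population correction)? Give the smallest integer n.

Without fpc, n₀ = s²/D = 2300/2.66 = 864.6617.
With fpc, (1 − n/N)·s²/n ≤ D requires n ≥ n₀/(1 + n₀/N) = 864.6617/(1 + 864.6617/2696) = 654.6895.
Rounding up, n = 655.

655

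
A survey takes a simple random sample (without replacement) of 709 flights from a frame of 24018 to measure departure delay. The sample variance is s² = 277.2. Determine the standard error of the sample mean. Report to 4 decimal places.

Under SRS without replacement, Var(ȳ) = (1 − f)·s²/n with f = n/N = 709/24018 = 0.02951953.
Var(ȳ) = (1 − 0.02951953)·277.2/709 = 0.97048047·0.3909732 = 0.37943186.
SE(ȳ) = √(0.37943186) = 0.6160.

0.6160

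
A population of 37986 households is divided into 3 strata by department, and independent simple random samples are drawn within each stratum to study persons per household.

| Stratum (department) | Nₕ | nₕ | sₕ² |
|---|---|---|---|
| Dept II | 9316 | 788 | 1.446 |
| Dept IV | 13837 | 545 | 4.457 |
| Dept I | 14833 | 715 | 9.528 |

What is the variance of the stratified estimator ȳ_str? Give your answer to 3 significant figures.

Var(ȳ_str) = Σₕ Wₕ²(1 − fₕ)sₕ²/nₕ with Wₕ = Nₕ/N, N = 37986.
Dept II: Wₕ = 0.24524825; term = 0.24524825²·(1 − 0.08458566)·1.446/788 = 1.0103495 × 10^-4.
Dept IV: Wₕ = 0.36426578; term = 0.36426578²·(1 − 0.03938715)·4.457/545 = 0.0010423925.
Dept I: Wₕ = 0.39048597; term = 0.39048597²·(1 − 0.04820333)·9.528/715 = 0.0019339745.
Sum = 0.003077402.

0.00308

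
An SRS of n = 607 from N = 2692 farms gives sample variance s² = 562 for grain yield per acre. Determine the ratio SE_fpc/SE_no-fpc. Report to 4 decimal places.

f = n/N = 607/2692 = 0.22548291.
SE_no-fpc = √(s²/n) = 0.96221874; SE_fpc = √((1−f)s²/n) = 0.84681651.
Ratio = √(1−f) = 0.88006652.

0.8801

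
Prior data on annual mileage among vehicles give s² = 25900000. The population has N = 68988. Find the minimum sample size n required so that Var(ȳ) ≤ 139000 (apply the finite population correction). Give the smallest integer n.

186

Without fpc, n₀ = s²/D = 25900000/139000 = 186.3309.
With fpc, (1 − n/N)·s²/n ≤ D requires n ≥ n₀/(1 + n₀/N) = 186.3309/(1 + 186.3309/68988) = 185.8290.
Rounding up, n = 186.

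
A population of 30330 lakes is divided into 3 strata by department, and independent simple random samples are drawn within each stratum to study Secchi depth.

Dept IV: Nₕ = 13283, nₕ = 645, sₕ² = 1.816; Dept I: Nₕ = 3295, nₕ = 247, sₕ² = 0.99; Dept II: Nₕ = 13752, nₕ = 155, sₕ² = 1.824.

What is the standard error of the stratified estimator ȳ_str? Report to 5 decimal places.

0.05431

Var(ȳ_str) = Σₕ Wₕ²(1 − fₕ)sₕ²/nₕ with Wₕ = Nₕ/N, N = 30330.
Dept IV: Wₕ = 0.43794923; term = 0.43794923²·(1 − 0.04855831)·1.816/645 = 5.1379022 × 10^-4.
Dept I: Wₕ = 0.10863831; term = 0.10863831²·(1 − 0.07496206)·0.99/247 = 4.3758639 × 10^-5.
Dept II: Wₕ = 0.45341246; term = 0.45341246²·(1 − 0.01127109)·1.824/155 = 0.0023919785.
Sum = 0.0029495274.
SE = √(0.0029495274) = 0.05431.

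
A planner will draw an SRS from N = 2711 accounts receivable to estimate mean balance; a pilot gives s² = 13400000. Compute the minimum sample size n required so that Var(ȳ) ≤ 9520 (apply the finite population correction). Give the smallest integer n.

927

Without fpc, n₀ = s²/D = 13400000/9520 = 1407.5630.
With fpc, (1 − n/N)·s²/n ≤ D requires n ≥ n₀/(1 + n₀/N) = 1407.5630/(1 + 1407.5630/2711) = 926.5133.
Rounding up, n = 927.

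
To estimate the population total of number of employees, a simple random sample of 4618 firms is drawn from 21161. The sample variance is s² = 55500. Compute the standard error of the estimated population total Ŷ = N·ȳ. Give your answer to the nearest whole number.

64863

Var(Ŷ) = N²·Var(ȳ) = N²·(1 − n/N)·s²/n.
f = 4618/21161 = 0.21823165; Var(ȳ) = 0.78176835·55500/4618 = 9.3954403.
Var(Ŷ) = 21161² · 9.3954403 = 4.2071647 × 10^9.
SE(Ŷ) = √(4.2071647 × 10^9) = 64863.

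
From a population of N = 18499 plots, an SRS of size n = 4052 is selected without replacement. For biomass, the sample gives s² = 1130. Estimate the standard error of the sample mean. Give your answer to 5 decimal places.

Under SRS without replacement, Var(ȳ) = (1 − f)·s²/n with f = n/N = 4052/18499 = 0.21903887.
Var(ȳ) = (1 − 0.21903887)·1130/4052 = 0.78096113·0.27887463 = 0.21779025.
SE(ȳ) = √(0.21779025) = 0.46668.

0.46668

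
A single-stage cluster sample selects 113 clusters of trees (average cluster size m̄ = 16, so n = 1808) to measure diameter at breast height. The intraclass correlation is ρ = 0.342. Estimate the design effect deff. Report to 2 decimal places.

deff = 1 + (16 − 1)·0.342 = 1 + 5.13 = 6.13.

6.13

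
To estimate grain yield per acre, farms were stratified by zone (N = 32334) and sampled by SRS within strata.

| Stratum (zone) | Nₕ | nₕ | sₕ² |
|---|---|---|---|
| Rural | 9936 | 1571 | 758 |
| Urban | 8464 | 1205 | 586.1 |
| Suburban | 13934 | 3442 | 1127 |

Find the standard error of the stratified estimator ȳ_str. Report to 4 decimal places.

0.3357

Var(ȳ_str) = Σₕ Wₕ²(1 − fₕ)sₕ²/nₕ with Wₕ = Nₕ/N, N = 32334.
Rural: Wₕ = 0.30729263; term = 0.30729263²·(1 − 0.15811192)·758/1571 = 0.038357623.
Urban: Wₕ = 0.26176780; term = 0.26176780²·(1 − 0.14236767)·586.1/1205 = 0.028583688.
Suburban: Wₕ = 0.43093957; term = 0.43093957²·(1 − 0.24702167)·1127/3442 = 0.045785533.
Sum = 0.11272684.
SE = √(0.11272684) = 0.3357.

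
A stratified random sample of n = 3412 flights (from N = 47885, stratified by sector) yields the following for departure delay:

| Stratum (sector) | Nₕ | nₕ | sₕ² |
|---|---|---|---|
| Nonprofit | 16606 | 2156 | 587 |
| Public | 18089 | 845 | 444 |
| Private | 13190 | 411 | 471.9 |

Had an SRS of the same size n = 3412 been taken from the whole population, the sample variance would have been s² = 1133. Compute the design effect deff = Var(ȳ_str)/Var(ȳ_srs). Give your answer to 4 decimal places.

Var(ȳ_str) = Σ Wₕ²(1−fₕ)sₕ²/nₕ with Wₕ = Nₕ/47885:
  Nonprofit: (16606/47885)²·(1−2156/16606)·587/2156 = 0.02849202
  Public: (18089/47885)²·(1−845/18089)·444/845 = 0.071479228
  Private: (13190/47885)²·(1−411/13190)·471.9/411 = 0.084401631
  → Var(ȳ_str) = 0.18437288.
Var(ȳ_srs) = (1 − 3412/47885)·1133/3412 = 0.30840245.
deff = 0.18437288 / 0.30840245 = 0.5978.

0.5978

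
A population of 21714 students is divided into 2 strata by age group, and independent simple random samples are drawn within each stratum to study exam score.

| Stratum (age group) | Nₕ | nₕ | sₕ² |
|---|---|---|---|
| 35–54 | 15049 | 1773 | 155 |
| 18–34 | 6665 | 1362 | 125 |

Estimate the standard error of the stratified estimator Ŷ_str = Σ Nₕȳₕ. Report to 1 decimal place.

4550.8

Var(Ŷ_str) = Σₕ Nₕ²(1 − fₕ)sₕ²/nₕ.
35–54: 15049²·(1 − 1773/15049)·155/1773 = 1.7466177 × 10^7.
18–34: 6665²·(1 − 1362/6665)·125/1362 = 3.2438046 × 10^6.
Sum = 2.0709982 × 10^7.
SE = √(2.0709982 × 10^7) = 4550.8.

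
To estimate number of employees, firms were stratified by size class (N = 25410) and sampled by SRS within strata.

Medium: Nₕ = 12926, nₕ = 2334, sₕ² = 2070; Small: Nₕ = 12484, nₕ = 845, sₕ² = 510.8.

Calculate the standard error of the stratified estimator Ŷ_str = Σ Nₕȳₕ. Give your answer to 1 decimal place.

14465.8

Var(Ŷ_str) = Σₕ Nₕ²(1 − fₕ)sₕ²/nₕ.
Medium: 12926²·(1 − 2334/12926)·2070/2334 = 1.2142598 × 10^8.
Small: 12484²·(1 − 845/12484)·510.8/845 = 8.7834191 × 10^7.
Sum = 2.0926017 × 10^8.
SE = √(2.0926017 × 10^8) = 14465.8.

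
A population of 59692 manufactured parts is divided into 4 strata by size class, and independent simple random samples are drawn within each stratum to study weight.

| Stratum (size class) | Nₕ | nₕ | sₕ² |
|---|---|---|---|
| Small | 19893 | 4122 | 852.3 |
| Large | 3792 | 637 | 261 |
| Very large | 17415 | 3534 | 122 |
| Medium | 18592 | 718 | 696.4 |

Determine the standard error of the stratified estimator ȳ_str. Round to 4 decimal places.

Var(ȳ_str) = Σₕ Wₕ²(1 − fₕ)sₕ²/nₕ with Wₕ = Nₕ/N, N = 59692.
Small: Wₕ = 0.33326074; term = 0.33326074²·(1 − 0.20720857)·852.3/4122 = 0.018205883.
Large: Wₕ = 0.06352610; term = 0.06352610²·(1 − 0.16798523)·261/637 = 0.0013757404.
Very large: Wₕ = 0.29174764; term = 0.29174764²·(1 − 0.20292851)·122/3534 = 0.002342099.
Medium: Wₕ = 0.31146552; term = 0.31146552²·(1 − 0.03861876)·696.4/718 = 0.090458612.
Sum = 0.11238233.
SE = √(0.11238233) = 0.3352.

0.3352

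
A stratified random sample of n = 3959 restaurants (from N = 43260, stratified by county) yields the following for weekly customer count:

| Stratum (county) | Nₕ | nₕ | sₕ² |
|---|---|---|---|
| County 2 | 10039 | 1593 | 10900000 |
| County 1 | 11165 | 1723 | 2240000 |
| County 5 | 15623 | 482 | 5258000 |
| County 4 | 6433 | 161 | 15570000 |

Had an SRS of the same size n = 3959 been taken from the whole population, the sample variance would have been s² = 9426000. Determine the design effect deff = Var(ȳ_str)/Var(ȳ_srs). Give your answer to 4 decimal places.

Var(ȳ_str) = Σ Wₕ²(1−fₕ)sₕ²/nₕ with Wₕ = Nₕ/43260:
  County 2: (10039/43260)²·(1−1593/10039)·10900000/1593 = 310.01251
  County 1: (11165/43260)²·(1−1723/11165)·2240000/1723 = 73.233946
  County 5: (15623/43260)²·(1−482/15623)·5258000/482 = 1378.8579
  County 4: (6433/43260)²·(1−161/6433)·15570000/161 = 2085.0156
  → Var(ȳ_str) = 3847.12.
Var(ȳ_srs) = (1 − 3959/43260)·9426000/3959 = 2163.0125.
deff = 3847.12 / 2163.0125 = 1.7786.

1.7786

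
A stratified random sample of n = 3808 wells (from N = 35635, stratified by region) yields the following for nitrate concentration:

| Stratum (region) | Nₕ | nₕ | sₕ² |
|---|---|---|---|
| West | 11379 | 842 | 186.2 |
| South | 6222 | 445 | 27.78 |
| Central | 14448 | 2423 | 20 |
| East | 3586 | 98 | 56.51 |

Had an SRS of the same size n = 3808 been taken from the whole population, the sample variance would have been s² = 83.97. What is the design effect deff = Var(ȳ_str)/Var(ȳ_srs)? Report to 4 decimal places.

Var(ȳ_str) = Σ Wₕ²(1−fₕ)sₕ²/nₕ with Wₕ = Nₕ/35635:
  West: (11379/35635)²·(1−842/11379)·186.2/842 = 0.020880223
  South: (6222/35635)²·(1−445/6222)·27.78/445 = 0.0017670591
  Central: (14448/35635)²·(1−2423/14448)·20/2423 = 0.001129317
  East: (3586/35635)²·(1−98/3586)·56.51/98 = 0.0056797925
  → Var(ȳ_str) = 0.029456392.
Var(ȳ_srs) = (1 − 3808/35635)·83.97/3808 = 0.019694554.
deff = 0.029456392 / 0.019694554 = 1.4957.

1.4957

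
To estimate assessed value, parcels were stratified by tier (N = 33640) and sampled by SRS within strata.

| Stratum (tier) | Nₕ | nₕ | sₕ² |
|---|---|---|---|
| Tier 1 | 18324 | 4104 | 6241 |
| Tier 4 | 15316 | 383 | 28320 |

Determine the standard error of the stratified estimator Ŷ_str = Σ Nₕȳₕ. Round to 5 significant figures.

131560

Var(Ŷ_str) = Σₕ Nₕ²(1 − fₕ)sₕ²/nₕ.
Tier 1: 18324²·(1 − 4104/18324)·6241/4104 = 3.9624766 × 10^8.
Tier 4: 15316²·(1 − 383/15316)·28320/383 = 1.6911686 × 10^10.
Sum = 1.7307934 × 10^10.
SE = √(1.7307934 × 10^10) = 131560.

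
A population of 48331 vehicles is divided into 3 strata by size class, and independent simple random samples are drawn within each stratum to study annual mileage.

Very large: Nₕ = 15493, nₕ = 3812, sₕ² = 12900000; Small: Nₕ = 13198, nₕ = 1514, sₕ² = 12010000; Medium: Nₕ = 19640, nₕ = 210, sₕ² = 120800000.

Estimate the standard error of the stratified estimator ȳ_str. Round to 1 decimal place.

307.8

Var(ȳ_str) = Σₕ Wₕ²(1 − fₕ)sₕ²/nₕ with Wₕ = Nₕ/N, N = 48331.
Very large: Wₕ = 0.32056030; term = 0.32056030²·(1 − 0.24604660)·12900000/3812 = 262.18075.
Small: Wₕ = 0.27307525; term = 0.27307525²·(1 − 0.11471435)·12010000/1514 = 523.6791.
Medium: Wₕ = 0.40636445; term = 0.40636445²·(1 − 0.01069246)·120800000/210 = 93974.573.
Sum = 94760.433.
SE = √(94760.433) = 307.8.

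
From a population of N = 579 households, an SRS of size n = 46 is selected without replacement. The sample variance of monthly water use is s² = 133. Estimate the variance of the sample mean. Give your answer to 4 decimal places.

2.6616

Under SRS without replacement, Var(ȳ) = (1 − f)·s²/n with f = n/N = 46/579 = 0.07944732.
Var(ȳ) = (1 − 0.07944732)·133/46 = 0.92055268·2.8913043 = 2.661598.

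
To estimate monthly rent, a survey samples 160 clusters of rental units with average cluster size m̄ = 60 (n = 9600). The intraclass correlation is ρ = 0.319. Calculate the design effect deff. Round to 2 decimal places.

deff = 1 + (60 − 1)·0.319 = 1 + 18.821 = 19.821.

19.82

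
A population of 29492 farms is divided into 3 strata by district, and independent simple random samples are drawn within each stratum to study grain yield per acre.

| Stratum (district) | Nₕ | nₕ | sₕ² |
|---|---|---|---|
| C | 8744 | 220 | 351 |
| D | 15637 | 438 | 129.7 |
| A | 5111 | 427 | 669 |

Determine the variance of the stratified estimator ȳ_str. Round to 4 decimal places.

Var(ȳ_str) = Σₕ Wₕ²(1 − fₕ)sₕ²/nₕ with Wₕ = Nₕ/N, N = 29492.
C: Wₕ = 0.29648718; term = 0.29648718²·(1 − 0.02516011)·351/220 = 0.13671922.
D: Wₕ = 0.53021158; term = 0.53021158²·(1 − 0.02801049)·129.7/438 = 0.080914409.
A: Wₕ = 0.17330123; term = 0.17330123²·(1 − 0.08354529)·669/427 = 0.043123357.
Sum = 0.26075699.

0.2608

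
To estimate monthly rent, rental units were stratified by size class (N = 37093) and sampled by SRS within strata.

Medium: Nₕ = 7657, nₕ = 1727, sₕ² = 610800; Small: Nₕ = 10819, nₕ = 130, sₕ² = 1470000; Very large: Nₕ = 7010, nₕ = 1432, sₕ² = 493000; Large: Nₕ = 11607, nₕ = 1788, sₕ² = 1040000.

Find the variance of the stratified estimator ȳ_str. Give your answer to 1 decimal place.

1020.1

Var(ȳ_str) = Σₕ Wₕ²(1 − fₕ)sₕ²/nₕ with Wₕ = Nₕ/N, N = 37093.
Medium: Wₕ = 0.20642709; term = 0.20642709²·(1 − 0.22554525)·610800/1727 = 11.671754.
Small: Wₕ = 0.29167228; term = 0.29167228²·(1 − 0.01201590)·1470000/130 = 950.41714.
Very large: Wₕ = 0.18898444; term = 0.18898444²·(1 − 0.20427960)·493000/1432 = 9.7840015.
Large: Wₕ = 0.31291618; term = 0.31291618²·(1 − 0.15404497)·1040000/1788 = 48.180261.
Sum = 1020.0532.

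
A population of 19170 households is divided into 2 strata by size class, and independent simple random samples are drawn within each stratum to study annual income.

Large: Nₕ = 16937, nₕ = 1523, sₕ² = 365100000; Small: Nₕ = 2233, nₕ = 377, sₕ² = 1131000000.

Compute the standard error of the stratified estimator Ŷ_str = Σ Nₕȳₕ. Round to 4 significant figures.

Var(Ŷ_str) = Σₕ Nₕ²(1 − fₕ)sₕ²/nₕ.
Large: 16937²·(1 − 1523/16937)·365100000/1523 = 6.2584066 × 10^13.
Small: 2233²·(1 − 377/2233)·1131000000/377 = 1.2433344 × 10^13.
Sum = 7.501741 × 10^13.
SE = √(7.501741 × 10^13) = 8.661 × 10^6.

8.661 × 10^6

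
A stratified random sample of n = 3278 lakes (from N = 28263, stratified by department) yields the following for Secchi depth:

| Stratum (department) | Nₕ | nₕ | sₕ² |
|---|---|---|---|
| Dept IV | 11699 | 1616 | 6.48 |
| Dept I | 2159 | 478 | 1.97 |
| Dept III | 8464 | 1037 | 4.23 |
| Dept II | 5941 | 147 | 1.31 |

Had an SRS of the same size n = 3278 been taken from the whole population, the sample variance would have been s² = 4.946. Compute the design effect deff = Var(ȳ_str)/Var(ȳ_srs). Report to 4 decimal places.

0.9866

Var(ȳ_str) = Σ Wₕ²(1−fₕ)sₕ²/nₕ with Wₕ = Nₕ/28263:
  Dept IV: (11699/28263)²·(1−1616/11699)·6.48/1616 = 5.9215533 × 10^-4
  Dept I: (2159/28263)²·(1−478/2159)·1.97/478 = 1.8725015 × 10^-5
  Dept III: (8464/28263)²·(1−1037/8464)·4.23/1037 = 3.2100676 × 10^-4
  Dept II: (5941/28263)²·(1−147/5941)·1.31/147 = 3.8402145 × 10^-4
  → Var(ȳ_str) = 0.0013159086.
Var(ȳ_srs) = (1 − 3278/28263)·4.946/3278 = 0.0013338477.
deff = 0.0013159086 / 0.0013338477 = 0.9866.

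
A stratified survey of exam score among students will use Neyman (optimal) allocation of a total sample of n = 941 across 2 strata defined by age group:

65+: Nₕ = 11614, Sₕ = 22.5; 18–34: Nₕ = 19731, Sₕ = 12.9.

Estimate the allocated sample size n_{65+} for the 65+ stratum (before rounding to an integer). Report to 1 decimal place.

Neyman allocation: nₕ = n·NₕSₕ / Σⱼ NⱼSⱼ.
Σ NⱼSⱼ = 11614·22.5 + 19731·12.9 = 515844.9.
n_{65+} = 941·11614·22.5 / 515844.9 = 476.7.

476.7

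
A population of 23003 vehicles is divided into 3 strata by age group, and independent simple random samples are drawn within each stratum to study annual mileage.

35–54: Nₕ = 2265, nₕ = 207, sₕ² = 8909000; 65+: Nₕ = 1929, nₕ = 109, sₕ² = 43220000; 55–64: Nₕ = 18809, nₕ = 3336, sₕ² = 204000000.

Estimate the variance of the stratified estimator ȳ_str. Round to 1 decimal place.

36643.7

Var(ȳ_str) = Σₕ Wₕ²(1 − fₕ)sₕ²/nₕ with Wₕ = Nₕ/N, N = 23003.
35–54: Wₕ = 0.09846542; term = 0.09846542²·(1 − 0.09139073)·8909000/207 = 379.14317.
65+: Wₕ = 0.08385863; term = 0.08385863²·(1 − 0.05650596)·43220000/109 = 2630.8308.
55–64: Wₕ = 0.81767596; term = 0.81767596²·(1 − 0.17736190)·204000000/3336 = 33633.758.
Sum = 36643.732.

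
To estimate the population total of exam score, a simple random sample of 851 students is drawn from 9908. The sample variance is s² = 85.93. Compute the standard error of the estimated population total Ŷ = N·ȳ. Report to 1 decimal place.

Var(Ŷ) = N²·Var(ȳ) = N²·(1 − n/N)·s²/n.
f = 851/9908 = 0.08589019; Var(ȳ) = 0.91410981·85.93/851 = 0.092302533.
Var(Ŷ) = 9908² · 0.092302533 = 9.0611979 × 10^6.
SE(Ŷ) = √(9.0611979 × 10^6) = 3010.2.

3010.2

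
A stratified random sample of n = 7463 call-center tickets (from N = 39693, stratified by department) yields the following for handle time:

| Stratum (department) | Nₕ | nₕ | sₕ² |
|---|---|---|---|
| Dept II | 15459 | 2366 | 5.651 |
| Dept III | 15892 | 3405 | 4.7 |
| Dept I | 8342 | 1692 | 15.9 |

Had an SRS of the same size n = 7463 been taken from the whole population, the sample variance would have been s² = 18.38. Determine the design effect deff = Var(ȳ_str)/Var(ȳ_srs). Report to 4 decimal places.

0.4058

Var(ȳ_str) = Σ Wₕ²(1−fₕ)sₕ²/nₕ with Wₕ = Nₕ/39693:
  Dept II: (15459/39693)²·(1−2366/15459)·5.651/2366 = 3.0683386 × 10^-4
  Dept III: (15892/39693)²·(1−3405/15892)·4.7/3405 = 1.7385595 × 10^-4
  Dept I: (8342/39693)²·(1−1692/8342)·15.9/1692 = 3.3087256 × 10^-4
  → Var(ȳ_str) = 8.1156237 × 10^-4.
Var(ȳ_srs) = (1 − 7463/39693)·18.38/7463 = 0.0019997626.
deff = (8.1156237 × 10^-4) / 0.0019997626 = 0.4058.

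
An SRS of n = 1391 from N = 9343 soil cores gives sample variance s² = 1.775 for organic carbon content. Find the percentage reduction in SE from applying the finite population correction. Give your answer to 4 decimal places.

f = n/N = 1391/9343 = 0.14888152.
SE_no-fpc = √(s²/n) = 0.035721987; SE_fpc = √((1−f)s²/n) = 0.032955706.
Ratio = √(1−f) = 0.92256083. Reduction = 100·(1 − 0.92256083) = 7.7439%.

7.7439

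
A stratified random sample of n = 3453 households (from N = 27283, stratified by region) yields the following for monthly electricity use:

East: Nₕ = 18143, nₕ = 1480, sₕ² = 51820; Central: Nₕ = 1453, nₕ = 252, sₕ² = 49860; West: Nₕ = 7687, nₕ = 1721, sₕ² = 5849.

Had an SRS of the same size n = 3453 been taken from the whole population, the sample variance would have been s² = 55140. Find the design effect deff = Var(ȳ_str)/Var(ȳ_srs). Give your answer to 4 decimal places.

Var(ȳ_str) = Σ Wₕ²(1−fₕ)sₕ²/nₕ with Wₕ = Nₕ/27283:
  East: (18143/27283)²·(1−1480/18143)·51820/1480 = 14.220463
  Central: (1453/27283)²·(1−252/1453)·49860/252 = 0.46384845
  West: (7687/27283)²·(1−1721/7687)·5849/1721 = 0.20939034
  → Var(ȳ_str) = 14.893702.
Var(ȳ_srs) = (1 − 3453/27283)·55140/3453 = 13.947684.
deff = 14.893702 / 13.947684 = 1.0678.

1.0678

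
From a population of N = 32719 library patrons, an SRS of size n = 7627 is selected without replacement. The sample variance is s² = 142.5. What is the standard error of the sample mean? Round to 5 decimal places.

0.11970

Under SRS without replacement, Var(ȳ) = (1 − f)·s²/n with f = n/N = 7627/32719 = 0.23310615.
Var(ȳ) = (1 − 0.23310615)·142.5/7627 = 0.76689385·0.018683624 = 0.014328356.
SE(ȳ) = √(0.014328356) = 0.11970.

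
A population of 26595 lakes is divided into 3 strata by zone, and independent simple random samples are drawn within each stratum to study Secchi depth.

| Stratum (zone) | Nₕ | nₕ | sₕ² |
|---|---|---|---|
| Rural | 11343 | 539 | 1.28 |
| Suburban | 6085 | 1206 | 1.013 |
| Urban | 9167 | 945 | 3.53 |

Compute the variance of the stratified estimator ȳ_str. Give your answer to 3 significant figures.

Var(ȳ_str) = Σₕ Wₕ²(1 − fₕ)sₕ²/nₕ with Wₕ = Nₕ/N, N = 26595.
Rural: Wₕ = 0.42650874; term = 0.42650874²·(1 − 0.04751829)·1.28/539 = 4.1146578 × 10^-4.
Suburban: Wₕ = 0.22880241; term = 0.22880241²·(1 − 0.19819228)·1.013/1206 = 3.5257665 × 10^-5.
Urban: Wₕ = 0.34468885; term = 0.34468885²·(1 − 0.10308716)·3.53/945 = 3.9805915 × 10^-4.
Sum = 8.447826 × 10^-4.

8.45 × 10^-4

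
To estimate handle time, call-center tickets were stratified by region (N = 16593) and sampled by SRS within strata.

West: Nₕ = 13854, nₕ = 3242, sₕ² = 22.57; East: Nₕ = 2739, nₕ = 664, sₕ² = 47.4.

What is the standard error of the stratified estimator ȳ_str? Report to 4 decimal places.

0.0720

Var(ȳ_str) = Σₕ Wₕ²(1 − fₕ)sₕ²/nₕ with Wₕ = Nₕ/N, N = 16593.
West: Wₕ = 0.83493039; term = 0.83493039²·(1 − 0.23401184)·22.57/3242 = 0.0037174159.
East: Wₕ = 0.16506961; term = 0.16506961²·(1 − 0.24242424)·47.4/664 = 0.0014735693.
Sum = 0.0051909852.
SE = √(0.0051909852) = 0.0720.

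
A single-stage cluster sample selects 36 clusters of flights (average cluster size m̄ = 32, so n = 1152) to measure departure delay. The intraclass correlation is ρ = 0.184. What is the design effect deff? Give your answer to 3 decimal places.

deff = 1 + (32 − 1)·0.184 = 1 + 5.704 = 6.704.

6.704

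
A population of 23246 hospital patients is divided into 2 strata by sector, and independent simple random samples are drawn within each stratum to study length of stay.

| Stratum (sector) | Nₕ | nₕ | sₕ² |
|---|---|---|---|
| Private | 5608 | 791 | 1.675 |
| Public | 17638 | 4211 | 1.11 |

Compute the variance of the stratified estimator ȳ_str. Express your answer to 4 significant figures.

2.214 × 10^-4

Var(ȳ_str) = Σₕ Wₕ²(1 − fₕ)sₕ²/nₕ with Wₕ = Nₕ/N, N = 23246.
Private: Wₕ = 0.24124581; term = 0.24124581²·(1 − 0.14104850)·1.675/791 = 1.0585869 × 10^-4.
Public: Wₕ = 0.75875419; term = 0.75875419²·(1 − 0.23874589)·1.11/4211 = 1.155233 × 10^-4.
Sum = 2.2138199 × 10^-4.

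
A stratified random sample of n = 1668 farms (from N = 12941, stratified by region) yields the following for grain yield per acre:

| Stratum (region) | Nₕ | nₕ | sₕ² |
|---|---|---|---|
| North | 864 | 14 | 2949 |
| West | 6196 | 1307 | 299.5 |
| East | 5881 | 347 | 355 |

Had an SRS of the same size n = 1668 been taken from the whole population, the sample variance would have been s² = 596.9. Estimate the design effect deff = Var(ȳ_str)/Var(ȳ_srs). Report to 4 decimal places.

3.7340

Var(ȳ_str) = Σ Wₕ²(1−fₕ)sₕ²/nₕ with Wₕ = Nₕ/12941:
  North: (864/12941)²·(1−14/864)·2949/14 = 0.9237272
  West: (6196/12941)²·(1−1307/6196)·299.5/1307 = 0.041449282
  East: (5881/12941)²·(1−347/5881)·355/347 = 0.19881701
  → Var(ȳ_str) = 1.1639935.
Var(ȳ_srs) = (1 − 1668/12941)·596.9/1668 = 0.311729.
deff = 1.1639935 / 0.311729 = 3.7340.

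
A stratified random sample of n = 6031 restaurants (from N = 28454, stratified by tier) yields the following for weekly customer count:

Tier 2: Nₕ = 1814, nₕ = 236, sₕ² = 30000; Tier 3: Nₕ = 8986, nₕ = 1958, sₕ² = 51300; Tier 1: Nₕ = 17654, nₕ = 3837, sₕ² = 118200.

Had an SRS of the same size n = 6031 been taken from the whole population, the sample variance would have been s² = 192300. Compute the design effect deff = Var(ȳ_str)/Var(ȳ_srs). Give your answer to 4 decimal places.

0.4686

Var(ȳ_str) = Σ Wₕ²(1−fₕ)sₕ²/nₕ with Wₕ = Nₕ/28454:
  Tier 2: (1814/28454)²·(1−236/1814)·30000/236 = 0.44943499
  Tier 3: (8986/28454)²·(1−1958/8986)·51300/1958 = 2.0436955
  Tier 1: (17654/28454)²·(1−3837/17654)·118200/3837 = 9.2810242
  → Var(ȳ_str) = 11.774155.
Var(ȳ_srs) = (1 − 6031/28454)·192300/6031 = 25.126983.
deff = 11.774155 / 25.126983 = 0.4686.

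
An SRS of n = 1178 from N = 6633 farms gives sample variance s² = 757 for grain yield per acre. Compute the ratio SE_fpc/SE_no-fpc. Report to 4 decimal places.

0.9069

f = n/N = 1178/6633 = 0.17759686.
SE_no-fpc = √(s²/n) = 0.80163246; SE_fpc = √((1−f)s²/n) = 0.72697198.
Ratio = √(1−f) = 0.90686445.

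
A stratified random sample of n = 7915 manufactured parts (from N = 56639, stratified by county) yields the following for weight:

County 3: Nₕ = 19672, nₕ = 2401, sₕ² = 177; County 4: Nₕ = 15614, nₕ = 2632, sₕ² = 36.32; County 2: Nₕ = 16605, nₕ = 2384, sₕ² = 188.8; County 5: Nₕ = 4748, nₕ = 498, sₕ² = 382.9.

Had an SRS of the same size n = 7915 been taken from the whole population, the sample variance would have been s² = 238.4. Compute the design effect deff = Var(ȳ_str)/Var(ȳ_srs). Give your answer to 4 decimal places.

0.7466

Var(ȳ_str) = Σ Wₕ²(1−fₕ)sₕ²/nₕ with Wₕ = Nₕ/56639:
  County 3: (19672/56639)²·(1−2401/19672)·177/2401 = 0.0078075712
  County 4: (15614/56639)²·(1−2632/15614)·36.32/2632 = 8.7193594 × 10^-4
  County 2: (16605/56639)²·(1−2384/16605)·188.8/2384 = 0.0058295308
  County 5: (4748/56639)²·(1−498/4748)·382.9/498 = 0.0048364256
  → Var(ȳ_str) = 0.019345464.
Var(ȳ_srs) = (1 − 7915/56639)·238.4/7915 = 0.025910911.
deff = 0.019345464 / 0.025910911 = 0.7466.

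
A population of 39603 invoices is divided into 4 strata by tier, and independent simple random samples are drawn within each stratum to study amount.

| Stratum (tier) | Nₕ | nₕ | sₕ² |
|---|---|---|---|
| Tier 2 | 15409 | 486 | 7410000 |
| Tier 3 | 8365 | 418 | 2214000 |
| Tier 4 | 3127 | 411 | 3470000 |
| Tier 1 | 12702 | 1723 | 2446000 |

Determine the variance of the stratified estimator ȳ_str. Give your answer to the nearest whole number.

Var(ȳ_str) = Σₕ Wₕ²(1 − fₕ)sₕ²/nₕ with Wₕ = Nₕ/N, N = 39603.
Tier 2: Wₕ = 0.38908669; term = 0.38908669²·(1 − 0.03154001)·7410000/486 = 2235.4057.
Tier 3: Wₕ = 0.21122137; term = 0.21122137²·(1 − 0.04997011)·2214000/418 = 224.49895.
Tier 4: Wₕ = 0.07895866; term = 0.07895866²·(1 − 0.13143588)·3470000/411 = 45.718201.
Tier 1: Wₕ = 0.32073328; term = 0.32073328²·(1 − 0.13564793)·2446000/1723 = 126.22631.
Sum = 2631.8492.

2632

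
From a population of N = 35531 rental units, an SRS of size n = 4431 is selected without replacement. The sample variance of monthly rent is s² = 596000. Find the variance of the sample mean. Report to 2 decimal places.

Under SRS without replacement, Var(ȳ) = (1 − f)·s²/n with f = n/N = 4431/35531 = 0.12470800.
Var(ȳ) = (1 − 0.12470800)·596000/4431 = 0.87529200·134.50688 = 117.7328.

117.73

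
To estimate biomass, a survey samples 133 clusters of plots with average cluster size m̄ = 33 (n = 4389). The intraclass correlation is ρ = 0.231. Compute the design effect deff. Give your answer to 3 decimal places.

deff = 1 + (33 − 1)·0.231 = 1 + 7.392 = 8.392.

8.392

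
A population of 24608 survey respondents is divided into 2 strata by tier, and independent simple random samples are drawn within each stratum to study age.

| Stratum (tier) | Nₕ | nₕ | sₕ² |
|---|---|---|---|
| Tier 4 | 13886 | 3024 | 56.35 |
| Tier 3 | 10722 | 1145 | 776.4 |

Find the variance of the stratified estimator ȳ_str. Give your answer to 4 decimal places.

Var(ȳ_str) = Σₕ Wₕ²(1 − fₕ)sₕ²/nₕ with Wₕ = Nₕ/N, N = 24608.
Tier 4: Wₕ = 0.56428804; term = 0.56428804²·(1 − 0.21777330)·56.35/3024 = 0.0046413728.
Tier 3: Wₕ = 0.43571196; term = 0.43571196²·(1 − 0.10678978)·776.4/1145 = 0.11498275.
Sum = 0.11962412.

0.1196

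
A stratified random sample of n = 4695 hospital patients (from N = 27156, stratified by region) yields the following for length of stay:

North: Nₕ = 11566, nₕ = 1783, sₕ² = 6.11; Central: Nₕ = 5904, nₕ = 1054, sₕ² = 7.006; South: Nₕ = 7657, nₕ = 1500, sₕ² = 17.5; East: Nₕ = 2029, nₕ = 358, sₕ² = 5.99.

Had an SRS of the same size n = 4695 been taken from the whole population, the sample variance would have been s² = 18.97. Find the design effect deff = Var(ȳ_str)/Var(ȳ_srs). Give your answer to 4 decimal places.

0.4808

Var(ȳ_str) = Σ Wₕ²(1−fₕ)sₕ²/nₕ with Wₕ = Nₕ/27156:
  North: (11566/27156)²·(1−1783/11566)·6.11/1783 = 5.2579144 × 10^-4
  Central: (5904/27156)²·(1−1054/5904)·7.006/1054 = 2.5809881 × 10^-4
  South: (7657/27156)²·(1−1500/7657)·17.5/1500 = 7.458354 × 10^-4
  East: (2029/27156)²·(1−358/2029)·5.99/358 = 7.6925565 × 10^-5
  → Var(ȳ_str) = 0.0016066512.
Var(ȳ_srs) = (1 − 4695/27156)·18.97/4695 = 0.0033419121.
deff = 0.0016066512 / 0.0033419121 = 0.4808.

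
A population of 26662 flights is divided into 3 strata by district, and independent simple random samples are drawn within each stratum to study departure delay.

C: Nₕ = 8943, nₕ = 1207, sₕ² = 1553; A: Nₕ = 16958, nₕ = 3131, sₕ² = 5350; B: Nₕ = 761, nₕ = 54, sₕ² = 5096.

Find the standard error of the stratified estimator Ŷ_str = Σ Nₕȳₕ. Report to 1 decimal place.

23247.5

Var(Ŷ_str) = Σₕ Nₕ²(1 − fₕ)sₕ²/nₕ.
C: 8943²·(1 − 1207/8943)·1553/1207 = 8.901514 × 10^7.
A: 16958²·(1 − 3131/16958)·5350/3131 = 4.0065753 × 10^8.
B: 761²·(1 − 54/761)·5096/54 = 5.0773807 × 10^7.
Sum = 5.4044648 × 10^8.
SE = √(5.4044648 × 10^8) = 23247.5.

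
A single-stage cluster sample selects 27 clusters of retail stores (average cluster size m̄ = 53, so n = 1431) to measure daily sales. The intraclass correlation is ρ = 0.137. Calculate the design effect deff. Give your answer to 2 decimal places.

deff = 1 + (53 − 1)·0.137 = 1 + 7.124 = 8.124.

8.12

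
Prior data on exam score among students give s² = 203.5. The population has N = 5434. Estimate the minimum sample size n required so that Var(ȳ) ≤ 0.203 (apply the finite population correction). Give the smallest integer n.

Without fpc, n₀ = s²/D = 203.5/0.203 = 1002.4631.
With fpc, (1 − n/N)·s²/n ≤ D requires n ≥ n₀/(1 + n₀/N) = 1002.4631/(1 + 1002.4631/5434) = 846.3320.
Rounding up, n = 847.

847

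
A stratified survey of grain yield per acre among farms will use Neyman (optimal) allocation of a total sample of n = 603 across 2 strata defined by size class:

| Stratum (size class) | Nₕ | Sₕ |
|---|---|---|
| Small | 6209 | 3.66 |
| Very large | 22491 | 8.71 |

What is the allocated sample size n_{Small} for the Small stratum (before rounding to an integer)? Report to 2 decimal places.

62.68

Neyman allocation: nₕ = n·NₕSₕ / Σⱼ NⱼSⱼ.
Σ NⱼSⱼ = 6209·3.66 + 22491·8.71 = 218621.55.
n_{Small} = 603·6209·3.66 / 218621.55 = 62.68.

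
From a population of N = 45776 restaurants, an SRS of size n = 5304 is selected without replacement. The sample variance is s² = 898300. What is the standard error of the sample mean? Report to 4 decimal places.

Under SRS without replacement, Var(ȳ) = (1 − f)·s²/n with f = n/N = 5304/45776 = 0.11586858.
Var(ȳ) = (1 − 0.11586858)·898300/5304 = 0.88413142·169.36275 = 149.73892.
SE(ȳ) = √(149.73892) = 12.2368.

12.2368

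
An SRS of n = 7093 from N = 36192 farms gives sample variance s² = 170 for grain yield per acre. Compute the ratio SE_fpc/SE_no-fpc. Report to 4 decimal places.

0.8967

f = n/N = 7093/36192 = 0.19598254.
SE_no-fpc = √(s²/n) = 0.15481373; SE_fpc = √((1−f)s²/n) = 0.13881686.
Ratio = √(1−f) = 0.89667021.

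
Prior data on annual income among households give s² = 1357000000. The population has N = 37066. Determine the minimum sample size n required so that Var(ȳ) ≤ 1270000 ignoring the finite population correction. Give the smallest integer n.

Without fpc, n₀ = s²/D = 1357000000/1270000 = 1068.5039.
Rounding up, n = 1069.

1069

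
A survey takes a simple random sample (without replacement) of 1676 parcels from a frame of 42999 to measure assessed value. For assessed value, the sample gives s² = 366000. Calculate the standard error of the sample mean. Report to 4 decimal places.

14.4867

Under SRS without replacement, Var(ȳ) = (1 − f)·s²/n with f = n/N = 1676/42999 = 0.03897765.
Var(ȳ) = (1 − 0.03897765)·366000/1676 = 0.96102235·218.37709 = 209.86526.
SE(ȳ) = √(209.86526) = 14.4867.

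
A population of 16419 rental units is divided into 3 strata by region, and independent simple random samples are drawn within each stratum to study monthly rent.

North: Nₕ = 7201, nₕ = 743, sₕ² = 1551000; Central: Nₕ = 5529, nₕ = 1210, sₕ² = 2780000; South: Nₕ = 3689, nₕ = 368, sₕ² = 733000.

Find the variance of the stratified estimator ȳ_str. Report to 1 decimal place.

654.1

Var(ȳ_str) = Σₕ Wₕ²(1 − fₕ)sₕ²/nₕ with Wₕ = Nₕ/N, N = 16419.
North: Wₕ = 0.43857726; term = 0.43857726²·(1 − 0.10318011)·1551000/743 = 360.09777.
Central: Wₕ = 0.33674402; term = 0.33674402²·(1 − 0.21884608)·2780000/1210 = 203.51471.
South: Wₕ = 0.22467873; term = 0.22467873²·(1 − 0.09975603)·733000/368 = 90.519111.
Sum = 654.13159.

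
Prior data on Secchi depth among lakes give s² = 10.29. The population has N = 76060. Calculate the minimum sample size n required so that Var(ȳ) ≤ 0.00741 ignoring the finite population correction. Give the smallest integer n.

Without fpc, n₀ = s²/D = 10.29/0.00741 = 1388.6640.
Rounding up, n = 1389.

1389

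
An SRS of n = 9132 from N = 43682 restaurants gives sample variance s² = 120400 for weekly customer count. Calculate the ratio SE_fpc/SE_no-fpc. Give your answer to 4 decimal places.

f = n/N = 9132/43682 = 0.20905636.
SE_no-fpc = √(s²/n) = 3.6310338; SE_fpc = √((1−f)s²/n) = 3.2292604.
Ratio = √(1−f) = 0.88935012.

0.8894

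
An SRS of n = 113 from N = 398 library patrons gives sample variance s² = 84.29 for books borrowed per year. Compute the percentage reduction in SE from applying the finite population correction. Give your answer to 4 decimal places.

f = n/N = 113/398 = 0.28391960.
SE_no-fpc = √(s²/n) = 0.86367193; SE_fpc = √((1−f)s²/n) = 0.73085244.
Ratio = √(1−f) = 0.84621534. Reduction = 100·(1 − 0.84621534) = 15.3785%.

15.3785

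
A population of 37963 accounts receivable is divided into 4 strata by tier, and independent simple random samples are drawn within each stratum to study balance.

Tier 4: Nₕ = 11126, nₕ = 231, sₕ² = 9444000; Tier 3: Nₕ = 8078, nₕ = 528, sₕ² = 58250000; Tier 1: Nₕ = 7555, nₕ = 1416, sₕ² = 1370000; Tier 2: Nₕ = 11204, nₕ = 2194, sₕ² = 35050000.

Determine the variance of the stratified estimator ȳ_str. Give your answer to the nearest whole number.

Var(ȳ_str) = Σₕ Wₕ²(1 − fₕ)sₕ²/nₕ with Wₕ = Nₕ/N, N = 37963.
Tier 4: Wₕ = 0.29307484; term = 0.29307484²·(1 − 0.02076218)·9444000/231 = 3438.66.
Tier 3: Wₕ = 0.21278613; term = 0.21278613²·(1 − 0.06536271)·58250000/528 = 4668.6547.
Tier 1: Wₕ = 0.19900956; term = 0.19900956²·(1 − 0.18742555)·1370000/1416 = 31.136398.
Tier 2: Wₕ = 0.29512947; term = 0.29512947²·(1 − 0.19582292)·35050000/2194 = 1118.9952.
Sum = 9257.4463.

9257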